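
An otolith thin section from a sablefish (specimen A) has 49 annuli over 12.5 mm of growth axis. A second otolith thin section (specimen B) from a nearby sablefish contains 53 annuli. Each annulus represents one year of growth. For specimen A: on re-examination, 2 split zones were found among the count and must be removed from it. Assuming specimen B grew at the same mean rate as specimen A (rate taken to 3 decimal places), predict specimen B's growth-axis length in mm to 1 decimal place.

14.1 mm

Specimen A: after corrections the count is 49 − 2 = 47 annuli.
A: 12.5 mm over 47 years gives 12.5 / 47 ≈ 0.266 mm/yr.
Length of B = 0.266 × 53 = 14.1 mm.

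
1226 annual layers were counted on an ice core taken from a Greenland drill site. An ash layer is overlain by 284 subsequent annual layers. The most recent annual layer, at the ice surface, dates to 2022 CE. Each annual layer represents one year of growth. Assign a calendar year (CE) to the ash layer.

284 annual layers formed after the ash layer.
The annual layer at the ice surface is 2022 CE, so the ash layer dates to 2022 − 284 = 1738 CE.

1738 CE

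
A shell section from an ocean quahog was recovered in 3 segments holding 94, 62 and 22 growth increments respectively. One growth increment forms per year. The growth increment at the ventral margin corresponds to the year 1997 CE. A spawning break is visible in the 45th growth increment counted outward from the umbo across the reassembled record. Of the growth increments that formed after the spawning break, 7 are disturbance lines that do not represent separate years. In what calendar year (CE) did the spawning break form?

1871 CE

Total growth increments = 94 + 62 + 22 = 178.
The spawning break sits at growth increment 45 from the umbo, so 178 − 45 = 133 growth increments formed after it.
133 − 7 false = 126 true growth increments after the spawning break.
The growth increment at the ventral margin is 1997 CE, so the spawning break dates to 1997 − 126 = 1871 CE.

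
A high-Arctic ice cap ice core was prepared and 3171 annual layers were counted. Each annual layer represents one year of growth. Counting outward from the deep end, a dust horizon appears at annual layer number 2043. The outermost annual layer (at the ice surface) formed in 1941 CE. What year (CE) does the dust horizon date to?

Between annual layer 2043 and the ice surface there are 3171 − 2043 = 1128 annual layers.
The annual layer at the ice surface is 1941 CE, so the dust horizon dates to 1941 − 1128 = 813 CE.

813 CE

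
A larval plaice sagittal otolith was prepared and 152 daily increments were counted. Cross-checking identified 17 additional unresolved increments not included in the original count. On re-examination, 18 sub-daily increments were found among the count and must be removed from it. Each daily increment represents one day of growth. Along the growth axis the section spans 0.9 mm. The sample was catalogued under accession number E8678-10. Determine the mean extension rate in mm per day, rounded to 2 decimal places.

0.01 mm per day

After corrections the count is 152 − 18 + 17 = 151 daily increments.
Mean rate = 0.9 mm / 151 days ≈ 0.01 mm per day.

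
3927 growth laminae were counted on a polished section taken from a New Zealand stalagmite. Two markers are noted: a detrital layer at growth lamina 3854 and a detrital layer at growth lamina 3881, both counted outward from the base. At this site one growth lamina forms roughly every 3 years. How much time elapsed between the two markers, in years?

81 years

The two markers are separated by 3881 − 3854 = 27 growth laminae.
Multiplying by 3 years per growth lamina: 27 × 3 = 81 years.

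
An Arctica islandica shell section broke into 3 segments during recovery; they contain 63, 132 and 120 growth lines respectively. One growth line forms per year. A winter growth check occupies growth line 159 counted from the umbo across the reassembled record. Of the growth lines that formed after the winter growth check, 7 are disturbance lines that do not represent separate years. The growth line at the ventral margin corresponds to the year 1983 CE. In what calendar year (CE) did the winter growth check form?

Total growth lines = 63 + 132 + 120 = 315.
Between growth line 159 and the ventral margin there are 315 − 159 = 156 growth lines.
Excluding 7 false growth lines: 156 − 7 = 149.
The growth line at the ventral margin is 1983 CE, so the winter growth check dates to 1983 − 149 = 1834 CE.

1834 CE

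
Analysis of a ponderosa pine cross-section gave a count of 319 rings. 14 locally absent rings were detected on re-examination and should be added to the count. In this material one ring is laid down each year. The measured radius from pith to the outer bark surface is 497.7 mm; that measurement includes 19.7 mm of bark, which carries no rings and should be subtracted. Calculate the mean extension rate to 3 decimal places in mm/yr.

Correcting the raw count gives 319 + 14 = 333 true rings.
Net length = 497.7 − 19.7 = 478.0 mm.
478.0 mm over 333 years gives 478.0 / 333 ≈ 1.435 mm/yr.

1.435 mm/yr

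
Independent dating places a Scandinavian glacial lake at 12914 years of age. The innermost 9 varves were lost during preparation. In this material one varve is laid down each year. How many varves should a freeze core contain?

12905 varves

Expected varves over 12914 years: 12914.
12914 − 9 missed = 12905 varves expected in the prepared section.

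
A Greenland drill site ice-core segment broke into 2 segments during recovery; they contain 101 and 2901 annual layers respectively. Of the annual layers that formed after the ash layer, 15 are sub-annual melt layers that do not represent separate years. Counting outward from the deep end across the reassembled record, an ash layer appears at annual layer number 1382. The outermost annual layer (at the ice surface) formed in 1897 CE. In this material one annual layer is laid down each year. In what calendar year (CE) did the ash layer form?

Total annual layers = 101 + 2901 = 3002.
3002 − 1382 = 1620 annual layers lie beyond the ash layer toward the ice surface.
Removing the 15 false annual layers leaves 1620 − 15 = 1605 true annual layers beyond the ash layer.
Counting back 1605 years from 1897 CE places the ash layer in 1897 − 1605 = 292 CE.

292 CE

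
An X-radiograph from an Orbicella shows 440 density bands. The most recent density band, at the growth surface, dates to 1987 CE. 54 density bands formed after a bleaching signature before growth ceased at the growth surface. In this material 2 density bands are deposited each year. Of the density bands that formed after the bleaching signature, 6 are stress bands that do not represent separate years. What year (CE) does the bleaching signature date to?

1963 CE

54 density bands post-date the bleaching signature.
54 − 6 false = 48 true density bands after the bleaching signature.
48 density bands at 2 per year is 48 / 2 = 24 years.
1987 − 24 = 1963 CE.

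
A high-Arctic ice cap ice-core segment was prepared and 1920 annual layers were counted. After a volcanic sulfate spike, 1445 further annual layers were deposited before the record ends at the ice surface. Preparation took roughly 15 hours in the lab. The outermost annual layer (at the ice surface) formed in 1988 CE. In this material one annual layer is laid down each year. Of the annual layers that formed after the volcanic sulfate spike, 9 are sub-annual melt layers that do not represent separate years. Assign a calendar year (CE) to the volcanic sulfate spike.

552 CE

1445 annual layers post-date the volcanic sulfate spike.
1445 − 9 false = 1436 true annual layers after the volcanic sulfate spike.
1988 − 1436 = 552 CE.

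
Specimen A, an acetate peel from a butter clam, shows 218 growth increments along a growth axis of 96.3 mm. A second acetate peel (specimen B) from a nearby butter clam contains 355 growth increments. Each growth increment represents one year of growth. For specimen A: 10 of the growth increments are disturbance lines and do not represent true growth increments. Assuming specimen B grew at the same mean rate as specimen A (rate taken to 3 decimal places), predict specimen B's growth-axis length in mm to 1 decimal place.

164.4 mm

Specimen A: adjusted count: 218 − 10 = 208 growth increments.
A: Extension rate ≈ 96.3 / 208 = 0.463 mm per year.
For B, 0.463 mm/year × 355 years = 164.4 mm.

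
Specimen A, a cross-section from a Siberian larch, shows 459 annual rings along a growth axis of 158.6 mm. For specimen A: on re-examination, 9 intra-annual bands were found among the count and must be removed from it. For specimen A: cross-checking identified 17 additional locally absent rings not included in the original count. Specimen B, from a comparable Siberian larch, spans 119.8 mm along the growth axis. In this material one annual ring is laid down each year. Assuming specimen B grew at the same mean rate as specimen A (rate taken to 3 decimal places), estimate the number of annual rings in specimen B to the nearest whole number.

Specimen A: after corrections the count is 459 − 9 + 17 = 467 annual rings.
A: 158.6 mm over 467 years gives 158.6 / 467 ≈ 0.340 mm/yr.
Specimen B: 119.8 mm / 0.340 mm per year = 352.35 years ≈ 352 annual rings.

352 annual rings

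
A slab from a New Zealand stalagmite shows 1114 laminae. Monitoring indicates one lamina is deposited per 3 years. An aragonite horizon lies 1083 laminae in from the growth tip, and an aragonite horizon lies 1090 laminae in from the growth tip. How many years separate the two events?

21 years

The two markers are separated by 1090 − 1083 = 7 laminae.
At 3 years per lamina, 7 × 3 = 21 years.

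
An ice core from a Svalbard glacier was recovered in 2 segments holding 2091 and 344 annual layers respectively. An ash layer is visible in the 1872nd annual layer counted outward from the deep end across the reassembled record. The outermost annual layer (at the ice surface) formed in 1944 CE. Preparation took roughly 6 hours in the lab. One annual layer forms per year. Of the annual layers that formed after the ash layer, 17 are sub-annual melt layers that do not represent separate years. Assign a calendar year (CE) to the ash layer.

Total annual layers = 2091 + 344 = 2435.
The ash layer sits at annual layer 1872 from the deep end, so 2435 − 1872 = 563 annual layers formed after it.
Excluding 17 false annual layers: 563 − 17 = 546.
1944 − 546 = 1398 CE.

1398 CE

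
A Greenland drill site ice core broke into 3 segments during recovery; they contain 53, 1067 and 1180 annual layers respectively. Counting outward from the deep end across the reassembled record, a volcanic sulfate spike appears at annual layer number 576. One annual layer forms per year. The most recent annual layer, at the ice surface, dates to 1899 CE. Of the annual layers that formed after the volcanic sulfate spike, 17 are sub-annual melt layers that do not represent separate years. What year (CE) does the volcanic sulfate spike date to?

192 CE

Total annual layers = 53 + 1067 + 1180 = 2300.
2300 − 576 = 1724 annual layers lie beyond the volcanic sulfate spike toward the ice surface.
1724 − 17 false = 1707 true annual layers after the volcanic sulfate spike.
1899 − 1707 = 192 CE.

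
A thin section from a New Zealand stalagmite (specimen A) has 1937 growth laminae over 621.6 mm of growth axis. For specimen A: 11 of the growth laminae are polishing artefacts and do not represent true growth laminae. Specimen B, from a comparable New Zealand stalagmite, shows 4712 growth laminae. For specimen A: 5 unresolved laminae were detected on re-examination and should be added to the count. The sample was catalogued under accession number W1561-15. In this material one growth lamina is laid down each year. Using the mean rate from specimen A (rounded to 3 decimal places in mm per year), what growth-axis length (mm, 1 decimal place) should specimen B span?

1517.3 mm

Specimen A: true growth lamina count = 1937 − 11 + 5 = 1931.
A: 621.6 mm over 1931 years gives 621.6 / 1931 ≈ 0.322 mm/year.
Length of B = 0.322 × 4712 = 1517.3 mm.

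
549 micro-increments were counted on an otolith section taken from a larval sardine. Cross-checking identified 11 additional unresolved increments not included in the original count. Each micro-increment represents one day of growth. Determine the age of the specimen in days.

True micro-increment count = 549 + 11 = 560.
With a one-to-one micro-increment periodicity this is 560 days.

560 d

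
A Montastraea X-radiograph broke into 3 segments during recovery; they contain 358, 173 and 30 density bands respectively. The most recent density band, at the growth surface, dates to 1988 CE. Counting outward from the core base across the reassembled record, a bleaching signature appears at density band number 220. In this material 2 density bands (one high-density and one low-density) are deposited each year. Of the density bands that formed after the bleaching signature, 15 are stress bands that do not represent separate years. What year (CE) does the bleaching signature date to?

Total density bands = 358 + 173 + 30 = 561.
The bleaching signature sits at density band 220 from the core base, so 561 − 220 = 341 density bands formed after it.
Excluding 15 false density bands: 341 − 15 = 326.
Dividing by 2 density bands per year: 326 / 2 = 163 years.
1988 − 163 = 1825 CE.

1825 CE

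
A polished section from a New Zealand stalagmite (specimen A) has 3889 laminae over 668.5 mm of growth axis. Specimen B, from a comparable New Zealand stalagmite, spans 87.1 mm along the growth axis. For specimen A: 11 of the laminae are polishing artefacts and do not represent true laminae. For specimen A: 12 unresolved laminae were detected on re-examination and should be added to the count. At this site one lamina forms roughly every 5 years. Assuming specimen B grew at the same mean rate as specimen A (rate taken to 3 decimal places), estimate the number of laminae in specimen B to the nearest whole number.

512 laminae

Specimen A: after corrections the count is 3889 − 11 + 12 = 3890 laminae.
Specimen A: 3890 laminae at 5 years each span 3890 × 5 = 19450 years.
A: Mean rate = 668.5 mm / 19450 years ≈ 0.034 mm/yr.
B spans 87.1 / 0.034 = 2561.76 years; at 5 years per lamina that is 2561.76 / 5 ≈ 512 laminae.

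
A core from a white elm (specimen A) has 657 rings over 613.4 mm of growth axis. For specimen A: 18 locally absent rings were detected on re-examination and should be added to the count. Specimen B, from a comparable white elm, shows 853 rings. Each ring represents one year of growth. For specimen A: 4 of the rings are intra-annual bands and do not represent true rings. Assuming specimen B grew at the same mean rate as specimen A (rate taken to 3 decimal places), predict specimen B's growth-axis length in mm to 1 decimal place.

779.6 mm

Specimen A: correcting the raw count gives 657 − 4 + 18 = 671 true rings.
A: Mean rate = 613.4 mm / 671 years ≈ 0.914 mm/yr.
Length of B = 0.914 × 853 = 779.6 mm.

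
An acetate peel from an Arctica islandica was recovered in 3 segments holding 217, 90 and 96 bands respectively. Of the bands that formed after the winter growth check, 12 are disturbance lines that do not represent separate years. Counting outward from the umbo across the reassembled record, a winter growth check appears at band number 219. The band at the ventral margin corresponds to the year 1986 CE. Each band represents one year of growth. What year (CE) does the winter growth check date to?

Total bands = 217 + 90 + 96 = 403.
The winter growth check sits at band 219 from the umbo, so 403 − 219 = 184 bands formed after it.
Removing the 12 false bands leaves 184 − 12 = 172 true bands beyond the winter growth check.
The band at the ventral margin is 1986 CE, so the winter growth check dates to 1986 − 172 = 1814 CE.

1814 CE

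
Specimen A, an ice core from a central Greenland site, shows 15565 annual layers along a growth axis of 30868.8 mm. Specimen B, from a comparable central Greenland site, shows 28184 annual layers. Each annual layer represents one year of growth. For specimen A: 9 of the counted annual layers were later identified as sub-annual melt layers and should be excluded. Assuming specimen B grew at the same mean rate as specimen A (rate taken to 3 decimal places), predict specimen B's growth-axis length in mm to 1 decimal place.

Specimen A: correcting the raw count gives 15565 − 9 = 15556 true annual layers.
A: 30868.8 mm over 15556 years gives 30868.8 / 15556 ≈ 1.984 mm/year.
B's length ≈ 1.984 × 28184 = 55917.1 mm.

55917.1 mm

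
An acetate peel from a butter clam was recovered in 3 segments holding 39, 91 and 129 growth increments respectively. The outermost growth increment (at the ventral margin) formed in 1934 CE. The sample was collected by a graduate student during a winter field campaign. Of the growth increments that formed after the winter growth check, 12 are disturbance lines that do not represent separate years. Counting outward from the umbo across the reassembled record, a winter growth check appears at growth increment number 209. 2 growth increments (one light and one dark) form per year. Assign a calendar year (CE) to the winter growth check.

Total growth increments = 39 + 91 + 129 = 259.
The winter growth check sits at growth increment 209 from the umbo, so 259 − 209 = 50 growth increments formed after it.
Excluding 12 false growth increments: 50 − 12 = 38.
38 growth increments at 2 per year is 38 / 2 = 19 years.
Counting back 19 years from 1934 CE places the winter growth check in 1934 − 19 = 1915 CE.

1915 CE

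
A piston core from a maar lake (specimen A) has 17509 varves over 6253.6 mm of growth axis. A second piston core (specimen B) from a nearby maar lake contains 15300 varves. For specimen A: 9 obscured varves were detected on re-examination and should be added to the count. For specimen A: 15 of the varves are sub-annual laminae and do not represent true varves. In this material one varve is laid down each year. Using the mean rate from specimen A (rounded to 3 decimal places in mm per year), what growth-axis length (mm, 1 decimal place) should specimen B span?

5462.1 mm

Specimen A: true varve count = 17509 − 15 + 9 = 17503.
A: Mean rate = 6253.6 mm / 17503 years ≈ 0.357 mm/year.
B's length ≈ 0.357 × 15300 = 5462.1 mm.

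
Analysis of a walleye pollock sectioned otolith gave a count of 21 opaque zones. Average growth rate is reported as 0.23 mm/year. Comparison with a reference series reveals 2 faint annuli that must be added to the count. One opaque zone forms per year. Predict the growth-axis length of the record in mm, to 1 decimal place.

5.3 mm

Correcting the raw count gives 21 + 2 = 23 true opaque zones.
Predicted length = 0.23 mm/year × 23 years = 5.3 mm.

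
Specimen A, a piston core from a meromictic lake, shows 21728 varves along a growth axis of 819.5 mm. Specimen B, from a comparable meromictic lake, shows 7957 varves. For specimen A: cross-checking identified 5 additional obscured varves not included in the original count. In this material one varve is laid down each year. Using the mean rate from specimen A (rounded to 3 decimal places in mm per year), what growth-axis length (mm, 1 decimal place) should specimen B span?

302.4 mm

Specimen A: correcting the raw count gives 21728 + 5 = 21733 true varves.
A: Mean rate = 819.5 mm / 21733 years ≈ 0.038 mm/yr.
For B, 0.038 mm/year × 7957 years = 302.4 mm.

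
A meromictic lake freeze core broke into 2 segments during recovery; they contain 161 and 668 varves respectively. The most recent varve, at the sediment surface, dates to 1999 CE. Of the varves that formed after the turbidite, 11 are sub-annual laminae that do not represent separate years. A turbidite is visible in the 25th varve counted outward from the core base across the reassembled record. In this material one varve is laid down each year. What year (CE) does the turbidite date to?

Total varves = 161 + 668 = 829.
829 − 25 = 804 varves lie beyond the turbidite toward the sediment surface.
804 − 11 false = 793 true varves after the turbidite.
The varve at the sediment surface is 1999 CE, so the turbidite dates to 1999 − 793 = 1206 CE.

1206 CE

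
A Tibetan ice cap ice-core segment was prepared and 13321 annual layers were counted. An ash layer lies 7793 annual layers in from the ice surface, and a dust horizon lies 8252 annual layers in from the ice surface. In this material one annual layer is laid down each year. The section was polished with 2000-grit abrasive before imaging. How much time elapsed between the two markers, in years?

8252 − 7793 = 459 annual layers lie between the two events.
At one annual layer per year, 459 years elapsed between them.

459 years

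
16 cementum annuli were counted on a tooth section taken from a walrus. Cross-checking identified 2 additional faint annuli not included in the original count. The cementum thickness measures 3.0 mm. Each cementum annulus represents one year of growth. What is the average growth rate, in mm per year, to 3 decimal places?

Adjusted count: 16 + 2 = 18 cementum annuli.
Mean rate = 3.0 mm / 18 years ≈ 0.167 mm per year.

0.167 mm per year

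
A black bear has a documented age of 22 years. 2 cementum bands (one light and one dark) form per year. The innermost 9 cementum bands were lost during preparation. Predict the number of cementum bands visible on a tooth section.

35 cementum bands

Expected cementum bands: 22 × 2 = 44.
Subtracting the 9 cementum bands not captured gives 44 − 9 = 35 cementum bands in the record.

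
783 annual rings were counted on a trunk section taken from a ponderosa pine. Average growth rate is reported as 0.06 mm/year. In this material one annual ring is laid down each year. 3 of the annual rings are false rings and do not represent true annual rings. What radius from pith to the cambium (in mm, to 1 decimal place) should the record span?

True annual ring count = 783 − 3 = 780.
Length ≈ 0.06 × 780 = 46.8 mm.

46.8 mm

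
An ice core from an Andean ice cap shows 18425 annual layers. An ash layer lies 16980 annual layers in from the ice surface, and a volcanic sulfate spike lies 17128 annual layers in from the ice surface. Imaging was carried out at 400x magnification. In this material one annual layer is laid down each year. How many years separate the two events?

148 years

The two markers are separated by 17128 − 16980 = 148 annual layers.
At one annual layer per year, 148 years elapsed between them.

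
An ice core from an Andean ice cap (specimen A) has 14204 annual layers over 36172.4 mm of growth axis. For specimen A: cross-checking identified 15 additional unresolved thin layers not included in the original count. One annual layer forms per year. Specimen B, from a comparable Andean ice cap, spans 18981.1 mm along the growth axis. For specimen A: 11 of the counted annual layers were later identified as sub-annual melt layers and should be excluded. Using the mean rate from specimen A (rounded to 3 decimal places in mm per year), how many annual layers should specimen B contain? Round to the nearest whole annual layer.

Specimen A: after corrections the count is 14204 − 11 + 15 = 14208 annual layers.
A: Extension rate ≈ 36172.4 / 14208 = 2.546 mm/year.
B spans 18981.1 / 2.546 = 7455.26 years ≈ 7455 annual layers.

7455 annual layers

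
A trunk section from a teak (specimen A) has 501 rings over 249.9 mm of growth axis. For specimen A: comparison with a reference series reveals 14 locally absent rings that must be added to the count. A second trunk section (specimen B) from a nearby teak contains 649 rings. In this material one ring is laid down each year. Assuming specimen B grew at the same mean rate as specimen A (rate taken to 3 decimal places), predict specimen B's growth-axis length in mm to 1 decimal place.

Specimen A: adjusted count: 501 + 14 = 515 rings.
A: Extension rate ≈ 249.9 / 515 = 0.485 mm/yr.
Length of B = 0.485 × 649 = 314.8 mm.

314.8 mm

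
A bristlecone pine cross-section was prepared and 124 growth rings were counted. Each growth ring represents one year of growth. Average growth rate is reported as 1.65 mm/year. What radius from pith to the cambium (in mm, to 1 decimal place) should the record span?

124 years of growth are recorded.
124 years at 1.65 mm/year gives 1.65 × 124 = 204.6 mm.

204.6 mm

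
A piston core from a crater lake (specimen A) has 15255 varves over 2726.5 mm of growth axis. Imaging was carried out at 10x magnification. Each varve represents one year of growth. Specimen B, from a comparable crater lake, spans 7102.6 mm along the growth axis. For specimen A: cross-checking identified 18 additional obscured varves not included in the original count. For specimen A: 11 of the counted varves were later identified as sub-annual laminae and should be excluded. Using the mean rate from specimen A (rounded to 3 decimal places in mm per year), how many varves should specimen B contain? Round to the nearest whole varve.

Specimen A: true varve count = 15255 − 11 + 18 = 15262.
A: Extension rate ≈ 2726.5 / 15262 = 0.179 mm per year.
Specimen B: 7102.6 mm / 0.179 mm per year = 39679.33 years ≈ 39679 varves.

39679 varves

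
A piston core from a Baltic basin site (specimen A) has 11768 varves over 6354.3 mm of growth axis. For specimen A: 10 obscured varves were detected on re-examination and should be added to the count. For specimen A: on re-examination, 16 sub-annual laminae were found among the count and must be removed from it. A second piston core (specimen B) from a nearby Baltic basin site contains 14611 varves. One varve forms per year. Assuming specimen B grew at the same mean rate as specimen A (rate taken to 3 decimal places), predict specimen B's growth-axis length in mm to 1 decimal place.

7889.9 mm

Specimen A: adjusted count: 11768 − 16 + 10 = 11762 varves.
A: Mean rate = 6354.3 mm / 11762 years ≈ 0.540 mm/yr.
For B, 0.540 mm/year × 14611 years = 7889.9 mm.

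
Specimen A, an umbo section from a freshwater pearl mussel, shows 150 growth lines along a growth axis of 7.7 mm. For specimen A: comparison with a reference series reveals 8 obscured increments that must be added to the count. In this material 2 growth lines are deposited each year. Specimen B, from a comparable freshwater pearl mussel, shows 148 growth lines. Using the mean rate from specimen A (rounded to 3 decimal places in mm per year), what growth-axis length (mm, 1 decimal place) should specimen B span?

Specimen A: correcting the raw count gives 150 + 8 = 158 true growth lines.
Specimen A: dividing by 2 growth lines per year: 158 / 2 = 79 years.
A: Mean rate = 7.7 mm / 79 years ≈ 0.097 mm/year.
Specimen B: with 2 growth lines per year, 148 / 2 = 74 years. B's length ≈ 0.097 × 74 = 7.2 mm.

7.2 mm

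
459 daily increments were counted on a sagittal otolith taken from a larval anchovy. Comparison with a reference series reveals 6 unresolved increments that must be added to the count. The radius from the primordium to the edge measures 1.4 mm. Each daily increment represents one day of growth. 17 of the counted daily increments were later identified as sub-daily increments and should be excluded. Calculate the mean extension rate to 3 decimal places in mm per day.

True daily increment count = 459 − 17 + 6 = 448.
1.4 mm over 448 days gives 1.4 / 448 ≈ 0.003 mm per day.

0.003 mm per day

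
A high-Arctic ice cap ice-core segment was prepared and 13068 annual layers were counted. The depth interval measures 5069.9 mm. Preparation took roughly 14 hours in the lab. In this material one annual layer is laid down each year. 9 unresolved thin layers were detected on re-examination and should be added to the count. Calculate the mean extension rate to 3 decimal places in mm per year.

After corrections the count is 13068 + 9 = 13077 annual layers.
Mean rate = 5069.9 mm / 13077 years ≈ 0.388 mm per year.

0.388 mm per year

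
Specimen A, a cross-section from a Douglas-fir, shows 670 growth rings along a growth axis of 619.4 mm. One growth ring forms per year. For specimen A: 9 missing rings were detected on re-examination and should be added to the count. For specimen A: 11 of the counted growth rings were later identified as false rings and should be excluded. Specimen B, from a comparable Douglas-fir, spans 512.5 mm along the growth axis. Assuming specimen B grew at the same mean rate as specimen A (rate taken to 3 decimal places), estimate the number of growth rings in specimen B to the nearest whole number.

553 growth rings

Specimen A: adjusted count: 670 − 11 + 9 = 668 growth rings.
A: Mean rate = 619.4 mm / 668 years ≈ 0.927 mm per year.
For B, 512.5 / 0.927 = 552.86 years ≈ 553 growth rings.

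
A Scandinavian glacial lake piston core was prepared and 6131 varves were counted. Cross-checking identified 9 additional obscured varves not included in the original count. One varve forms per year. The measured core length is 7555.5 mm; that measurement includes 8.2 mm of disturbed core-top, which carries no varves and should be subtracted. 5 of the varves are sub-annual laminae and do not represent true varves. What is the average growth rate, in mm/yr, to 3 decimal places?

True varve count = 6131 − 5 + 9 = 6135.
Removing the 8.2 mm offcut leaves 7555.5 − 8.2 = 7547.3 mm.
Extension rate ≈ 7547.3 / 6135 = 1.230 mm/yr.

1.230 mm/yr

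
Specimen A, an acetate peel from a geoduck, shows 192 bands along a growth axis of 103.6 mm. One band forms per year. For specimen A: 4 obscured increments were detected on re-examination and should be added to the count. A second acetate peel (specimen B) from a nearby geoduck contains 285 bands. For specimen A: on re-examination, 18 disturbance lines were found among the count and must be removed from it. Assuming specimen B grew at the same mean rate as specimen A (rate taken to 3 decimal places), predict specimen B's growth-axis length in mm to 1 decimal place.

Specimen A: correcting the raw count gives 192 − 18 + 4 = 178 true bands.
A: 103.6 mm over 178 years gives 103.6 / 178 ≈ 0.582 mm/yr.
For B, 0.582 mm/year × 285 years = 165.9 mm.

165.9 mm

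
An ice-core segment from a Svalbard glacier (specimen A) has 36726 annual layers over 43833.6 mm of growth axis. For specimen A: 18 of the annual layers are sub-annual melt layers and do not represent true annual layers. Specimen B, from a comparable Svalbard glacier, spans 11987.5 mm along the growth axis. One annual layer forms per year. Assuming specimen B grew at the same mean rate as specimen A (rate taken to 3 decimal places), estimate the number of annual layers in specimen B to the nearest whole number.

10040 annual layers

Specimen A: true annual layer count = 36726 − 18 = 36708.
A: 43833.6 mm over 36708 years gives 43833.6 / 36708 ≈ 1.194 mm per year.
Specimen B: 11987.5 mm / 1.194 mm per year = 10039.78 years ≈ 10040 annual layers.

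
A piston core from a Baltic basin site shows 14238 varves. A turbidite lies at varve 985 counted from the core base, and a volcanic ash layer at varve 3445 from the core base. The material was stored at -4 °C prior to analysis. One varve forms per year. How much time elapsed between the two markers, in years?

2460 years

3445 − 985 = 2460 varves lie between the two events.
That is 2460 years at one varve per year.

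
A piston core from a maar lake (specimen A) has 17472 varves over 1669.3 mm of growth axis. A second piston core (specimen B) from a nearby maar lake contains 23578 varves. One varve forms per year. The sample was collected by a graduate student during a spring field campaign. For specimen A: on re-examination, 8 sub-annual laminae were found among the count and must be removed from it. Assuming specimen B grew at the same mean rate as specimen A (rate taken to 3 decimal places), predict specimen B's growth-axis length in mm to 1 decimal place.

Specimen A: after corrections the count is 17472 − 8 = 17464 varves.
A: Mean rate = 1669.3 mm / 17464 years ≈ 0.096 mm/year.
Length of B = 0.096 × 23578 = 2263.5 mm.

2263.5 mm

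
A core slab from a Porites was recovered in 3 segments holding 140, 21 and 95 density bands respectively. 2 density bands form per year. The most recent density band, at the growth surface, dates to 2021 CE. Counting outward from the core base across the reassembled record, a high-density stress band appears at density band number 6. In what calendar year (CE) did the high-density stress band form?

Total density bands = 140 + 21 + 95 = 256.
Between density band 6 and the growth surface there are 256 − 6 = 250 density bands.
With 2 density bands per year, 250 / 2 = 125 years.
Counting back 125 years from 2021 CE places the high-density stress band in 2021 − 125 = 1896 CE.

1896 CE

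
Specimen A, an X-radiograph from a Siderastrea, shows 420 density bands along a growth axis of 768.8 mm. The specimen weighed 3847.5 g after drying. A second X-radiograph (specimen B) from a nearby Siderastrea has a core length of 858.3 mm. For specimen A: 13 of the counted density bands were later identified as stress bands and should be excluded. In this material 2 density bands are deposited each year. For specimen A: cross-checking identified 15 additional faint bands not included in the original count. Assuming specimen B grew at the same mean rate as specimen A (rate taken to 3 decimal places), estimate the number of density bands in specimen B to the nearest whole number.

Specimen A: true density band count = 420 − 13 + 15 = 422.
Specimen A: with 2 density bands per year, 422 / 2 = 211 years.
A: Mean rate = 768.8 mm / 211 years ≈ 3.644 mm/year.
B spans 858.3 / 3.644 = 235.54 years; at 2 density bands per year that is 235.54 × 2 ≈ 471 density bands.

471 density bands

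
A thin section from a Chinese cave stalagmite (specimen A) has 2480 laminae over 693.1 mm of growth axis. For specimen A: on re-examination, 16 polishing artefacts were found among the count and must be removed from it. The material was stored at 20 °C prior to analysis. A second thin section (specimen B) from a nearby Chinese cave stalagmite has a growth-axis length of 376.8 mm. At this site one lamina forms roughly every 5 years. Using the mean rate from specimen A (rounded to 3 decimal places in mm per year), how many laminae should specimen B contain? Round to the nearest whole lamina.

1346 laminae

Specimen A: adjusted count: 2480 − 16 = 2464 laminae.
Specimen A: at 5 years per lamina, 2464 × 5 = 12320 years.
A: Extension rate ≈ 693.1 / 12320 = 0.056 mm/yr.
B spans 376.8 / 0.056 = 6728.57 years; at 5 years per lamina that is 6728.57 / 5 ≈ 1346 laminae.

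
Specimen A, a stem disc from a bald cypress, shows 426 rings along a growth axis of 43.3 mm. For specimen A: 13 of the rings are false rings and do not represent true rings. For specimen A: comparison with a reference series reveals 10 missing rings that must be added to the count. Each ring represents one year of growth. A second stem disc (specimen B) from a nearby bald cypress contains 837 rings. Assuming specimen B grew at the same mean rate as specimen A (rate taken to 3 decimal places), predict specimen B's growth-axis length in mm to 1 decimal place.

Specimen A: true ring count = 426 − 13 + 10 = 423.
A: 43.3 mm over 423 years gives 43.3 / 423 ≈ 0.102 mm/yr.
B's length ≈ 0.102 × 837 = 85.4 mm.

85.4 mm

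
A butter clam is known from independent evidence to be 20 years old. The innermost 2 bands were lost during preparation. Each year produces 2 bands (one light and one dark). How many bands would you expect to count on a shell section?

With 2 bands per year, 20 years would produce 20 × 2 = 40 bands.
Less the 2 uncaptured bands: 40 − 2 = 38.

38 bands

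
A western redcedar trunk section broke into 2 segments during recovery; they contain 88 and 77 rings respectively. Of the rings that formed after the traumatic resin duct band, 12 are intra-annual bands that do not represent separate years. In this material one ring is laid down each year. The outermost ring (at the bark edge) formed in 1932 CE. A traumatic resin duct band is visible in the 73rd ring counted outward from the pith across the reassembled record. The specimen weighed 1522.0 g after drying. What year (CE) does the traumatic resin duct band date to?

1852 CE

Total rings = 88 + 77 = 165.
165 − 73 = 92 rings lie beyond the traumatic resin duct band toward the bark edge.
92 − 12 false = 80 true rings after the traumatic resin duct band.
Counting back 80 years from 1932 CE places the traumatic resin duct band in 1932 − 80 = 1852 CE.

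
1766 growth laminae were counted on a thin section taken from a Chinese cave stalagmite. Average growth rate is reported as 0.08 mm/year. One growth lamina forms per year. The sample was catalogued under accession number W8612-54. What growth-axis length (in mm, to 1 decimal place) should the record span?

141.3 mm

The record spans 1766 years at 0.08 mm per year.
Predicted length = 0.08 mm/year × 1766 years = 141.3 mm.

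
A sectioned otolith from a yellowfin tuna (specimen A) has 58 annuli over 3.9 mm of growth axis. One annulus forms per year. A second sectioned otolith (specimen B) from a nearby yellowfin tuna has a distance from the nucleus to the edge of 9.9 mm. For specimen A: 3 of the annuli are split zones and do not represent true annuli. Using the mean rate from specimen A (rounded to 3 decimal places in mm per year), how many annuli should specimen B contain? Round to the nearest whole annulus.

139 annuli

Specimen A: adjusted count: 58 − 3 = 55 annuli.
A: 3.9 mm over 55 years gives 3.9 / 55 ≈ 0.071 mm/year.
For B, 9.9 / 0.071 = 139.44 years ≈ 139 annuli.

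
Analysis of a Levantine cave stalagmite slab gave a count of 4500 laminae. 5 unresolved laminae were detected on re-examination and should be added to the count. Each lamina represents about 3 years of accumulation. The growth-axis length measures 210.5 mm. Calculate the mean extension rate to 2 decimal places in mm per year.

After corrections the count is 4500 + 5 = 4505 laminae.
Multiplying by 3 years per lamina: 4505 × 3 = 13515 years.
210.5 mm over 13515 years gives 210.5 / 13515 ≈ 0.02 mm per year.

0.02 mm per year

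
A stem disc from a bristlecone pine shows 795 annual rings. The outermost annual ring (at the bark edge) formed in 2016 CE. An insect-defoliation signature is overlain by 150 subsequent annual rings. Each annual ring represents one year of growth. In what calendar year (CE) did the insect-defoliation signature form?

There are 150 annual rings younger than the insect-defoliation signature.
2016 − 150 = 1866 CE.

1866 CE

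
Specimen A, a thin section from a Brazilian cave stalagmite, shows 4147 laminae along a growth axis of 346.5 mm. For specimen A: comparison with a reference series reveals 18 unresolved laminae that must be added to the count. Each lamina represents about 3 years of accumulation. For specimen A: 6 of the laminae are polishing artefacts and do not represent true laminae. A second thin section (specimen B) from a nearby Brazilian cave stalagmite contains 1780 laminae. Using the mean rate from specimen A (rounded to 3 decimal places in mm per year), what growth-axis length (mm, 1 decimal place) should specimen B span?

Specimen A: correcting the raw count gives 4147 − 6 + 18 = 4159 true laminae.
Specimen A: multiplying by 3 years per lamina: 4159 × 3 = 12477 years.
A: Extension rate ≈ 346.5 / 12477 = 0.028 mm/year.
Specimen B: 1780 laminae at 3 years each span 1780 × 3 = 5340 years. For B, 0.028 mm/year × 5340 years = 149.5 mm.

149.5 mm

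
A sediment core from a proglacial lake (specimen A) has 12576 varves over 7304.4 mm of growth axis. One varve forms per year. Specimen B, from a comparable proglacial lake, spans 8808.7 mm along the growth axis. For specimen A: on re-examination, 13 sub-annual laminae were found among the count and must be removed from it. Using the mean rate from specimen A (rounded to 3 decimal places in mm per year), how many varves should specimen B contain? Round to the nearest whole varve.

15161 varves

Specimen A: adjusted count: 12576 − 13 = 12563 varves.
A: Extension rate ≈ 7304.4 / 12563 = 0.581 mm/year.
For B, 8808.7 / 0.581 = 15161.27 years ≈ 15161 varves.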